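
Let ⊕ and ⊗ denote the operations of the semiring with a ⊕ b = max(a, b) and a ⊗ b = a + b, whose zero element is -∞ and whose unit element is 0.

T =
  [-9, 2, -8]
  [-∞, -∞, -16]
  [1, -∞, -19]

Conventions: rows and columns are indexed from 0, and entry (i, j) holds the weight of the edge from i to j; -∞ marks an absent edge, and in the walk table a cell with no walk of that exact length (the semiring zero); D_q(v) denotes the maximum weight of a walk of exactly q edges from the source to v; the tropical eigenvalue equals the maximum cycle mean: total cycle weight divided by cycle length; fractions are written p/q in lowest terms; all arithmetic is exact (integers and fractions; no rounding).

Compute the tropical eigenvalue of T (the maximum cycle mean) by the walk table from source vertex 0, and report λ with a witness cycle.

q=0: [0, -∞, -∞]
q=1: [-9, 2, -8]
q=2: [-7, -7, -14]
q=3: [-13, -5, -15]
Optimal cycle mean attained by: cycle 0->2->0, total (-8) + 1, length 2.
Answer: λ = -7/2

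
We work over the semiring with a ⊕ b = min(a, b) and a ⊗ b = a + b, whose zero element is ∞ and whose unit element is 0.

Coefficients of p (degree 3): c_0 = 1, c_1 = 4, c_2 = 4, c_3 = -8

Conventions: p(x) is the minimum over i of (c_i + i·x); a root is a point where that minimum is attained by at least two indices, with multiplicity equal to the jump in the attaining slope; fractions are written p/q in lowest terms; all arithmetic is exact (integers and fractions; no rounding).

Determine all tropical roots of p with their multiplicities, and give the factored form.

hull edge (i=0, c=1) to (i=3, c=-8): slope -3, span 3
Factored form: p(x) = -8 ⊗ (x ⊕ 3) ⊗ (x ⊕ 3) ⊗ (x ⊕ 3)
Answer: roots = 3 (mult 3)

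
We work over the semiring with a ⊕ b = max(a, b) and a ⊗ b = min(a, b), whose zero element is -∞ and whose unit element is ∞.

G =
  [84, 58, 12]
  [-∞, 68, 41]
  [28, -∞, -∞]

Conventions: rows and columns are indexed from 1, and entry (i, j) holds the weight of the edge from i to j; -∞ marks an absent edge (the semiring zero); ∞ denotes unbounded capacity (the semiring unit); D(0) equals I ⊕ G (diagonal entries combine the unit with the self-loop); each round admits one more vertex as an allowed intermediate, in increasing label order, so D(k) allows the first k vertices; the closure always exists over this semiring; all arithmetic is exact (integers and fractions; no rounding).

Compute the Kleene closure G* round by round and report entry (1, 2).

D(0):
  [∞, 58, 12]
  [-∞, ∞, 41]
  [28, -∞, ∞]
D(1):
  [∞, 58, 12]
  [-∞, ∞, 41]
  [28, 28, ∞]
D(2):
  [∞, 58, 41]
  [-∞, ∞, 41]
  [28, 28, ∞]
D(3):
  [∞, 58, 41]
  [28, ∞, 41]
  [28, 28, ∞]
Answer: G*[1][2] = 58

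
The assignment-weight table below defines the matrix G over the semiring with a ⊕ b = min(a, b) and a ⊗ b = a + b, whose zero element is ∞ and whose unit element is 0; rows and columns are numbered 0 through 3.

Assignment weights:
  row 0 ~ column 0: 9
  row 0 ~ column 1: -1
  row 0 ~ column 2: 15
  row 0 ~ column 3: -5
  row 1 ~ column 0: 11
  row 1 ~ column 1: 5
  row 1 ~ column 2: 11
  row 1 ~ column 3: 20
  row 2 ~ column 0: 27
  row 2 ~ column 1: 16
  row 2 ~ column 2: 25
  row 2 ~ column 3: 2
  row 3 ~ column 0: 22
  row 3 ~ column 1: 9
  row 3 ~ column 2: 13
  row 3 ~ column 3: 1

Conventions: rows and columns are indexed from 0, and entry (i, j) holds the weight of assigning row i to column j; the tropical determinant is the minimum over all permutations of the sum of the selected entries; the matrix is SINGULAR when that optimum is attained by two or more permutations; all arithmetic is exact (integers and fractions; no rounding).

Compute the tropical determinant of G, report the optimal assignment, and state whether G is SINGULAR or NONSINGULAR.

σ = (0, 1, 2, 3): 9 + 5 + 25 + 1 = 40
σ = (0, 1, 3, 2): 9 + 5 + 2 + 13 = 29
σ = (0, 2, 1, 3): 9 + 11 + 16 + 1 = 37
σ = (0, 2, 3, 1): 9 + 11 + 2 + 9 = 31
σ = (0, 3, 1, 2): 9 + 20 + 16 + 13 = 58
σ = (0, 3, 2, 1): 9 + 20 + 25 + 9 = 63
σ = (1, 0, 2, 3): (-1) + 11 + 25 + 1 = 36
σ = (1, 0, 3, 2): (-1) + 11 + 2 + 13 = 25
σ = (1, 2, 0, 3): (-1) + 11 + 27 + 1 = 38
σ = (1, 2, 3, 0): (-1) + 11 + 2 + 22 = 34
σ = (1, 3, 0, 2): (-1) + 20 + 27 + 13 = 59
σ = (1, 3, 2, 0): (-1) + 20 + 25 + 22 = 66
σ = (2, 0, 1, 3): 15 + 11 + 16 + 1 = 43
σ = (2, 0, 3, 1): 15 + 11 + 2 + 9 = 37
σ = (2, 1, 0, 3): 15 + 5 + 27 + 1 = 48
σ = (2, 1, 3, 0): 15 + 5 + 2 + 22 = 44
σ = (2, 3, 0, 1): 15 + 20 + 27 + 9 = 71
σ = (2, 3, 1, 0): 15 + 20 + 16 + 22 = 73
σ = (3, 0, 1, 2): (-5) + 11 + 16 + 13 = 35
σ = (3, 0, 2, 1): (-5) + 11 + 25 + 9 = 40
σ = (3, 1, 0, 2): (-5) + 5 + 27 + 13 = 40
σ = (3, 1, 2, 0): (-5) + 5 + 25 + 22 = 47
σ = (3, 2, 0, 1): (-5) + 11 + 27 + 9 = 42
σ = (3, 2, 1, 0): (-5) + 11 + 16 + 22 = 44
Optimal value attained by: σ = (1, 0, 3, 2).
Answer: det⊕(G) = 25; verdict: NONSINGULAR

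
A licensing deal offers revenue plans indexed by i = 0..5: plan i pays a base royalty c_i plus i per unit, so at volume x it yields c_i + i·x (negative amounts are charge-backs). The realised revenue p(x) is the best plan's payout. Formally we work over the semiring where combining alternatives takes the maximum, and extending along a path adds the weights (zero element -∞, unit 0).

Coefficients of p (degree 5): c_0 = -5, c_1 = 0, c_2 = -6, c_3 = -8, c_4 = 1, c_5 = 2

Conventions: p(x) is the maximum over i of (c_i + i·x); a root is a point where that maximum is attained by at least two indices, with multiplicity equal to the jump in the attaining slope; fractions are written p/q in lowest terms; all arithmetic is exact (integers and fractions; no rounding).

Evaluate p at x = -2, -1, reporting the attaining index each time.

p(-2) = max(-5+0·(-2)=-5, 0+1·(-2)=-2, -6+2·(-2)=-10, -8+3·(-2)=-14, 1+4·(-2)=-7, 2+5·(-2)=-8) = -2 (attained by i=1)
p(-1) = max(-5+0·(-1)=-5, 0+1·(-1)=-1, -6+2·(-1)=-8, -8+3·(-1)=-11, 1+4·(-1)=-3, 2+5·(-1)=-3) = -1 (attained by i=1)
Answer: p(-2) = -2; p(-1) = -1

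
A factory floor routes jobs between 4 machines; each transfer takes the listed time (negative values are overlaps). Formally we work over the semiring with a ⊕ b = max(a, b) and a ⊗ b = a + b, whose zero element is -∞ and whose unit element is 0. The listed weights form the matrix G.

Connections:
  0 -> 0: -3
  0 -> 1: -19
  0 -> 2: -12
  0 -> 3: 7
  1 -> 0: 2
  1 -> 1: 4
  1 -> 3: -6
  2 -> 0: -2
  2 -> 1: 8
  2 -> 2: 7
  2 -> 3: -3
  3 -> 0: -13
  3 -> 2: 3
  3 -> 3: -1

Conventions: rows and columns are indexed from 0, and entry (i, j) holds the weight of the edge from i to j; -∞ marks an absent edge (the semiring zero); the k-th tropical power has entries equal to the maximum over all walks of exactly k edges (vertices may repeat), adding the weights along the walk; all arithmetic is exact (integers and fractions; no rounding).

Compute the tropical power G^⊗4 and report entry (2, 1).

G^⊗2:
  [-6, -4, 10, 6]
  [6, 8, -3, 9]
  [10, 15, 14, 5]
  [1, 11, 10, 0]
G^⊗3:
  [8, 18, 17, 7]
  [10, 12, 12, 13]
  [17, 22, 21, 17]
  [13, 18, 17, 8]
G^⊗4:
  [20, 25, 24, 15]
  [14, 20, 19, 17]
  [24, 29, 28, 24]
  [20, 25, 24, 20]
Key observation: the optimum is the walk 2->2->2->2->1, with weight 7 + 7 + 7 + 8 = 29.
Optimal value attained by: walk 2->2->2->2->1.
Answer: (G^⊗4)[2][1] = 29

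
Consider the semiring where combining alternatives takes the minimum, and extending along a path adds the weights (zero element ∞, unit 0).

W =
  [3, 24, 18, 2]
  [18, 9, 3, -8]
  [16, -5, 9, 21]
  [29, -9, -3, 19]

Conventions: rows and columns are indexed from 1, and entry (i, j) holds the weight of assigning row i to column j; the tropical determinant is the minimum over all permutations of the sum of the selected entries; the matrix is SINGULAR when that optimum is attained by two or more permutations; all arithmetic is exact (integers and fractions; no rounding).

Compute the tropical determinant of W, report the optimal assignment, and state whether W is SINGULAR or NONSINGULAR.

σ = (1, 2, 3, 4): 3 + 9 + 9 + 19 = 40
σ = (1, 2, 4, 3): 3 + 9 + 21 + (-3) = 30
σ = (1, 3, 2, 4): 3 + 3 + (-5) + 19 = 20
σ = (1, 3, 4, 2): 3 + 3 + 21 + (-9) = 18
σ = (1, 4, 2, 3): 3 + (-8) + (-5) + (-3) = -13
σ = (1, 4, 3, 2): 3 + (-8) + 9 + (-9) = -5
σ = (2, 1, 3, 4): 24 + 18 + 9 + 19 = 70
σ = (2, 1, 4, 3): 24 + 18 + 21 + (-3) = 60
σ = (2, 3, 1, 4): 24 + 3 + 16 + 19 = 62
σ = (2, 3, 4, 1): 24 + 3 + 21 + 29 = 77
σ = (2, 4, 1, 3): 24 + (-8) + 16 + (-3) = 29
σ = (2, 4, 3, 1): 24 + (-8) + 9 + 29 = 54
σ = (3, 1, 2, 4): 18 + 18 + (-5) + 19 = 50
σ = (3, 1, 4, 2): 18 + 18 + 21 + (-9) = 48
σ = (3, 2, 1, 4): 18 + 9 + 16 + 19 = 62
σ = (3, 2, 4, 1): 18 + 9 + 21 + 29 = 77
σ = (3, 4, 1, 2): 18 + (-8) + 16 + (-9) = 17
σ = (3, 4, 2, 1): 18 + (-8) + (-5) + 29 = 34
σ = (4, 1, 2, 3): 2 + 18 + (-5) + (-3) = 12
σ = (4, 1, 3, 2): 2 + 18 + 9 + (-9) = 20
σ = (4, 2, 1, 3): 2 + 9 + 16 + (-3) = 24
σ = (4, 2, 3, 1): 2 + 9 + 9 + 29 = 49
σ = (4, 3, 1, 2): 2 + 3 + 16 + (-9) = 12
σ = (4, 3, 2, 1): 2 + 3 + (-5) + 29 = 29
Optimal value attained by: σ = (1, 4, 2, 3).
Answer: det⊕(W) = -13; verdict: NONSINGULAR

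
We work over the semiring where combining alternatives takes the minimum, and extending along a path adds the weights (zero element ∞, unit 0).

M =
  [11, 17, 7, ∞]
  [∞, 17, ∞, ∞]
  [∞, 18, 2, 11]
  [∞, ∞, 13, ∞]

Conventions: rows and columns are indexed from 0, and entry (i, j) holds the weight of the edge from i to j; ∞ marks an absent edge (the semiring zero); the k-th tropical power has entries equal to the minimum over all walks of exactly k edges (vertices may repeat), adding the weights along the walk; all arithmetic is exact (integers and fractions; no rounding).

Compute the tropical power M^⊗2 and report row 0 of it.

M^⊗2:
  [22, 25, 9, 18]
  [∞, 34, ∞, ∞]
  [∞, 20, 4, 13]
  [∞, 31, 15, 24]
Answer: row 0 of M^⊗2 = [22, 25, 9, 18]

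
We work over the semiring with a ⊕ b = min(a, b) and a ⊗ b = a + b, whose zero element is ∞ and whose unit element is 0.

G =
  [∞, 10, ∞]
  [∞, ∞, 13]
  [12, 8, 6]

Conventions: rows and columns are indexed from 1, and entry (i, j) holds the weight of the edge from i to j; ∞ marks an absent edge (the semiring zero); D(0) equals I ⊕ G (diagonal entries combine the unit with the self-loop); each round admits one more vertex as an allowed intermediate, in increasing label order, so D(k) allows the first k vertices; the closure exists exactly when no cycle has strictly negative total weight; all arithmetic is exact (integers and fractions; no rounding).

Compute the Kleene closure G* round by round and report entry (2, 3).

D(0):
  [0, 10, ∞]
  [∞, 0, 13]
  [12, 8, 0]
D(1):
  [0, 10, ∞]
  [∞, 0, 13]
  [12, 8, 0]
D(2):
  [0, 10, 23]
  [∞, 0, 13]
  [12, 8, 0]
D(3):
  [0, 10, 23]
  [25, 0, 13]
  [12, 8, 0]
Answer: G*[2][3] = 13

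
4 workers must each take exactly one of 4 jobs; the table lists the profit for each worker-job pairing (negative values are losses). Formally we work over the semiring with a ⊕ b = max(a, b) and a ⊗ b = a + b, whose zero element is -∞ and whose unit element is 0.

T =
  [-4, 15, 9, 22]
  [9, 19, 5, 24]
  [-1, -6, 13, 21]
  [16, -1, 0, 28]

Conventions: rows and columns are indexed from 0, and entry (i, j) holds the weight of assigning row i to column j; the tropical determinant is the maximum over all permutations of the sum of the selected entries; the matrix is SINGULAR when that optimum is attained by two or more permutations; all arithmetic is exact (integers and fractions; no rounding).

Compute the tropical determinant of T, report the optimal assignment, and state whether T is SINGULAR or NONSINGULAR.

σ = (0, 1, 2, 3): (-4) + 19 + 13 + 28 = 56
σ = (0, 1, 3, 2): (-4) + 19 + 21 + 0 = 36
σ = (0, 2, 1, 3): (-4) + 5 + (-6) + 28 = 23
σ = (0, 2, 3, 1): (-4) + 5 + 21 + (-1) = 21
σ = (0, 3, 1, 2): (-4) + 24 + (-6) + 0 = 14
σ = (0, 3, 2, 1): (-4) + 24 + 13 + (-1) = 32
σ = (1, 0, 2, 3): 15 + 9 + 13 + 28 = 65
σ = (1, 0, 3, 2): 15 + 9 + 21 + 0 = 45
σ = (1, 2, 0, 3): 15 + 5 + (-1) + 28 = 47
σ = (1, 2, 3, 0): 15 + 5 + 21 + 16 = 57
σ = (1, 3, 0, 2): 15 + 24 + (-1) + 0 = 38
σ = (1, 3, 2, 0): 15 + 24 + 13 + 16 = 68
σ = (2, 0, 1, 3): 9 + 9 + (-6) + 28 = 40
σ = (2, 0, 3, 1): 9 + 9 + 21 + (-1) = 38
σ = (2, 1, 0, 3): 9 + 19 + (-1) + 28 = 55
σ = (2, 1, 3, 0): 9 + 19 + 21 + 16 = 65
σ = (2, 3, 0, 1): 9 + 24 + (-1) + (-1) = 31
σ = (2, 3, 1, 0): 9 + 24 + (-6) + 16 = 43
σ = (3, 0, 1, 2): 22 + 9 + (-6) + 0 = 25
σ = (3, 0, 2, 1): 22 + 9 + 13 + (-1) = 43
σ = (3, 1, 0, 2): 22 + 19 + (-1) + 0 = 40
σ = (3, 1, 2, 0): 22 + 19 + 13 + 16 = 70
σ = (3, 2, 0, 1): 22 + 5 + (-1) + (-1) = 25
σ = (3, 2, 1, 0): 22 + 5 + (-6) + 16 = 37
Optimal value attained by: σ = (3, 1, 2, 0).
Answer: det⊕(T) = 70; verdict: NONSINGULAR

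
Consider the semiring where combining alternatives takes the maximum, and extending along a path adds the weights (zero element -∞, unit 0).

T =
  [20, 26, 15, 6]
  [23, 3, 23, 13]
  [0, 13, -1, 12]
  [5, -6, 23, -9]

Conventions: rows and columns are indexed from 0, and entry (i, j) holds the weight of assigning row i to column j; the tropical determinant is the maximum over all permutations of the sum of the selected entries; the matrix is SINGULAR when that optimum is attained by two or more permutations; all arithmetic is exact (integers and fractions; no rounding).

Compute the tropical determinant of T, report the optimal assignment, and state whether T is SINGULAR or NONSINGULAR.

σ = (0, 1, 2, 3): 20 + 3 + (-1) + (-9) = 13
σ = (0, 1, 3, 2): 20 + 3 + 12 + 23 = 58
σ = (0, 2, 1, 3): 20 + 23 + 13 + (-9) = 47
σ = (0, 2, 3, 1): 20 + 23 + 12 + (-6) = 49
σ = (0, 3, 1, 2): 20 + 13 + 13 + 23 = 69
σ = (0, 3, 2, 1): 20 + 13 + (-1) + (-6) = 26
σ = (1, 0, 2, 3): 26 + 23 + (-1) + (-9) = 39
σ = (1, 0, 3, 2): 26 + 23 + 12 + 23 = 84
σ = (1, 2, 0, 3): 26 + 23 + 0 + (-9) = 40
σ = (1, 2, 3, 0): 26 + 23 + 12 + 5 = 66
σ = (1, 3, 0, 2): 26 + 13 + 0 + 23 = 62
σ = (1, 3, 2, 0): 26 + 13 + (-1) + 5 = 43
σ = (2, 0, 1, 3): 15 + 23 + 13 + (-9) = 42
σ = (2, 0, 3, 1): 15 + 23 + 12 + (-6) = 44
σ = (2, 1, 0, 3): 15 + 3 + 0 + (-9) = 9
σ = (2, 1, 3, 0): 15 + 3 + 12 + 5 = 35
σ = (2, 3, 0, 1): 15 + 13 + 0 + (-6) = 22
σ = (2, 3, 1, 0): 15 + 13 + 13 + 5 = 46
σ = (3, 0, 1, 2): 6 + 23 + 13 + 23 = 65
σ = (3, 0, 2, 1): 6 + 23 + (-1) + (-6) = 22
σ = (3, 1, 0, 2): 6 + 3 + 0 + 23 = 32
σ = (3, 1, 2, 0): 6 + 3 + (-1) + 5 = 13
σ = (3, 2, 0, 1): 6 + 23 + 0 + (-6) = 23
σ = (3, 2, 1, 0): 6 + 23 + 13 + 5 = 47
Optimal value attained by: σ = (1, 0, 3, 2).
Answer: det⊕(T) = 84; verdict: NONSINGULAR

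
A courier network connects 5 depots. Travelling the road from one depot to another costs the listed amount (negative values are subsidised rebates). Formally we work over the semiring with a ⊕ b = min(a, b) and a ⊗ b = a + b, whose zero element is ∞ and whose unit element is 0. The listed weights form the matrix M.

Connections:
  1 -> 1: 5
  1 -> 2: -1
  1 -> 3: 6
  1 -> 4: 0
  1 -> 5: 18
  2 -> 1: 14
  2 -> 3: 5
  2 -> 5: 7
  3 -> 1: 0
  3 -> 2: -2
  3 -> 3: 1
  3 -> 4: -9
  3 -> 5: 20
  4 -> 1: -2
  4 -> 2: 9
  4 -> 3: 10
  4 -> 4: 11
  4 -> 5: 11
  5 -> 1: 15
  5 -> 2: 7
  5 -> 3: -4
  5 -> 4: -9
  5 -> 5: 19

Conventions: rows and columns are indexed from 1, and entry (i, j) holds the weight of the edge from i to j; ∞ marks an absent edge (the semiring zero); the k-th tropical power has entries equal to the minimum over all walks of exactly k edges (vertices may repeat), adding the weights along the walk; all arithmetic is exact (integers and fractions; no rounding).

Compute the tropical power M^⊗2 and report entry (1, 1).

M^⊗2:
  [-2, 4, 4, -3, 6]
  [5, 3, 3, -4, 25]
  [-11, -1, 1, -8, 2]
  [3, -3, 4, -2, 16]
  [-11, -6, -3, -13, 2]
Key observation: the optimum is the walk 1->4->1, with weight 0 + (-2) = -2.
Optimal value attained by: walk 1->4->1.
Answer: (M^⊗2)[1][1] = -2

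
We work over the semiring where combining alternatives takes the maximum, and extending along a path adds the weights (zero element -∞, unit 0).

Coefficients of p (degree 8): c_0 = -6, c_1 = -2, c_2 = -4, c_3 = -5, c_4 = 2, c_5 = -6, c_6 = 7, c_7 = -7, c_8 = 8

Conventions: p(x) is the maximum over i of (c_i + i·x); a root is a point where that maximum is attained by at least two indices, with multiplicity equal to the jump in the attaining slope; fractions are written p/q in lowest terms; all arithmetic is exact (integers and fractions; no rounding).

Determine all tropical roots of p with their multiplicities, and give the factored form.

hull edge (i=0, c=-6) to (i=1, c=-2): slope 4, span 1
hull edge (i=1, c=-2) to (i=6, c=7): slope 9/5, span 5
hull edge (i=6, c=7) to (i=8, c=8): slope 1/2, span 2
Factored form: p(x) = 8 ⊗ (x ⊕ (-4)) ⊗ (x ⊕ (-9/5)) ⊗ (x ⊕ (-9/5)) ⊗ (x ⊕ (-9/5)) ⊗ (x ⊕ (-9/5)) ⊗ (x ⊕ (-9/5)) ⊗ (x ⊕ (-1/2)) ⊗ (x ⊕ (-1/2))
Answer: roots = -4 (mult 1), -9/5 (mult 5), -1/2 (mult 2)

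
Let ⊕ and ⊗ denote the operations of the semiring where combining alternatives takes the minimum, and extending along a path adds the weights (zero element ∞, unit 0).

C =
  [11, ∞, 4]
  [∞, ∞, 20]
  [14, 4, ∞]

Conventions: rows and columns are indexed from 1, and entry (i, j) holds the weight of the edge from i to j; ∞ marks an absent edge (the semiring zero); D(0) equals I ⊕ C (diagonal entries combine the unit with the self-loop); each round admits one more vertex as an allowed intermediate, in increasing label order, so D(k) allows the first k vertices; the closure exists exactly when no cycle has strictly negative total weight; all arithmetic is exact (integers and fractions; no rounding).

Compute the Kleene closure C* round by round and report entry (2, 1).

D(0):
  [0, ∞, 4]
  [∞, 0, 20]
  [14, 4, 0]
D(1):
  [0, ∞, 4]
  [∞, 0, 20]
  [14, 4, 0]
D(2):
  [0, ∞, 4]
  [∞, 0, 20]
  [14, 4, 0]
D(3):
  [0, 8, 4]
  [34, 0, 20]
  [14, 4, 0]
Answer: C*[2][1] = 34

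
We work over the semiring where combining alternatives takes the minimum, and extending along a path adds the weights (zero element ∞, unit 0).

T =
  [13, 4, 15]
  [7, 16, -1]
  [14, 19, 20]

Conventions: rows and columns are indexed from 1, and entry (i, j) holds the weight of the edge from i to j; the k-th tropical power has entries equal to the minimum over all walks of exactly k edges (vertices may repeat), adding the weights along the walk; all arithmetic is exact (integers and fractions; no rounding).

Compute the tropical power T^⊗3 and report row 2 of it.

T^⊗2:
  [11, 17, 3]
  [13, 11, 15]
  [26, 18, 18]
T^⊗3:
  [17, 15, 16]
  [18, 17, 10]
  [25, 30, 17]
Answer: row 2 of T^⊗3 = [18, 17, 10]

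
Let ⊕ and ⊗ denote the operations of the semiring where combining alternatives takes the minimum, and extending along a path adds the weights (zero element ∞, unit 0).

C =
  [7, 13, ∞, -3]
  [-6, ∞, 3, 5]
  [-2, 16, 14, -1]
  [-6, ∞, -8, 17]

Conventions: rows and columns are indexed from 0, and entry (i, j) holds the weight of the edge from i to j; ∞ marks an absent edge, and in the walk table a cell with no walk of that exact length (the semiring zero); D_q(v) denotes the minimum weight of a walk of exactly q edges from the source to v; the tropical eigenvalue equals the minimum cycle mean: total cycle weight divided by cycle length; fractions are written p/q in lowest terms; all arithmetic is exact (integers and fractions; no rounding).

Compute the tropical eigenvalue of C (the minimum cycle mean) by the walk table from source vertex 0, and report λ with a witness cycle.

q=0: [0, ∞, ∞, ∞]
q=1: [7, 13, ∞, -3]
q=2: [-9, 20, -11, 4]
q=3: [-13, 4, -4, -12]
q=4: [-18, 0, -20, -16]
Optimal cycle mean attained by: cycle 0->3->0, total (-3) + (-6), length 2.
Answer: λ = -9/2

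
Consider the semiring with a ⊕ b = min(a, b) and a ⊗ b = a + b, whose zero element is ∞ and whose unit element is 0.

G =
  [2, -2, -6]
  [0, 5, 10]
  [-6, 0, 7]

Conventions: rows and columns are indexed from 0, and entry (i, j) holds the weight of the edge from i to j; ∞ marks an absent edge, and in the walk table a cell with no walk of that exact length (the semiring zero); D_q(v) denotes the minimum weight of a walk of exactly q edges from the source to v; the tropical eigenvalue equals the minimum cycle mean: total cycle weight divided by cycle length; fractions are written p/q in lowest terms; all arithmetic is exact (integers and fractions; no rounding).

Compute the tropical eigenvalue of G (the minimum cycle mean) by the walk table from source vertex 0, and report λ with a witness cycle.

q=0: [0, ∞, ∞]
q=1: [2, -2, -6]
q=2: [-12, -6, -4]
q=3: [-10, -14, -18]
Optimal cycle mean attained by: cycle 0->2->0, total (-6) + (-6), length 2.
Answer: λ = -6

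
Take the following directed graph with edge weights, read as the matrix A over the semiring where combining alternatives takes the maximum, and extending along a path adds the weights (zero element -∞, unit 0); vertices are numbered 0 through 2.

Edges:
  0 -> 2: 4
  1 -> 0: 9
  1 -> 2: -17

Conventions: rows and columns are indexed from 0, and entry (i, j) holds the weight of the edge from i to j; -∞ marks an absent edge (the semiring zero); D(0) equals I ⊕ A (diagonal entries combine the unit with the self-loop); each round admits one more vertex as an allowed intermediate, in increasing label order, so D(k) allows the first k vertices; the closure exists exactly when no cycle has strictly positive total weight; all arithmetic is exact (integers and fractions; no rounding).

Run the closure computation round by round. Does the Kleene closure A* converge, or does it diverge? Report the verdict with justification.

D(0):
  [0, -∞, 4]
  [9, 0, -17]
  [-∞, -∞, 0]
D(1):
  [0, -∞, 4]
  [9, 0, 13]
  [-∞, -∞, 0]
D(2):
  [0, -∞, 4]
  [9, 0, 13]
  [-∞, -∞, 0]
D(3):
  [0, -∞, 4]
  [9, 0, 13]
  [-∞, -∞, 0]
Key observation: every diagonal entry stays at the unit through all rounds, so no improving cycle exists.
Answer: CONVERGES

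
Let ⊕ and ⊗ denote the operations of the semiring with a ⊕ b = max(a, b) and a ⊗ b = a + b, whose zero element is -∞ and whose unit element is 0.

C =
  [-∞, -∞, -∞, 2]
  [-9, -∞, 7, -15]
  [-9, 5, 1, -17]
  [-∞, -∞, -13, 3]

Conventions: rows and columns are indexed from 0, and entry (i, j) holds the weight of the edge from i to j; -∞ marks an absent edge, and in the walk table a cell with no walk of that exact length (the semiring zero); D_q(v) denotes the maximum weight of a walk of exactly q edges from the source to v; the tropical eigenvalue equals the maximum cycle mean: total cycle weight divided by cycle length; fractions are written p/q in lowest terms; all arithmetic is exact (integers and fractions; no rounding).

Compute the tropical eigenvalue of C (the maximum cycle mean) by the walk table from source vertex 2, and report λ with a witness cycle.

q=0: [-∞, -∞, 0, -∞]
q=1: [-9, 5, 1, -17]
q=2: [-4, 6, 12, -7]
q=3: [3, 17, 13, -2]
q=4: [8, 18, 24, 5]
Optimal cycle mean attained by: cycle 1->2->1, total 7 + 5, length 2.
Answer: λ = 6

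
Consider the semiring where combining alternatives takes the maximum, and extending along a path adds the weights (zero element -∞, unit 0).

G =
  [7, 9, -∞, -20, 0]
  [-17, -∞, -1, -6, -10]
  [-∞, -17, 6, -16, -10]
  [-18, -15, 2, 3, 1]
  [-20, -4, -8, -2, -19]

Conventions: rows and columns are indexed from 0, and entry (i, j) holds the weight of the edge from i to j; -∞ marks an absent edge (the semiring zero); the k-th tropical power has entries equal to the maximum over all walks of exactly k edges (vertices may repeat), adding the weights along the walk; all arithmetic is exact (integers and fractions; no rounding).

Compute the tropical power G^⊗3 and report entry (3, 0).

G^⊗2:
  [14, 16, 8, 3, 7]
  [-10, -8, 5, -3, -5]
  [-30, -11, 12, -10, -4]
  [-11, -3, 8, 6, 4]
  [-13, -11, 0, 1, -1]
G^⊗3:
  [21, 23, 15, 10, 14]
  [-3, -1, 11, 0, -2]
  [-23, -5, 18, -4, 2]
  [-4, 0, 14, 9, 7]
  [-6, -4, 6, 4, 2]
Key observation: the optimum is the walk 3->0->0->0, with weight (-18) + 7 + 7 = -4.
Optimal value attained by: walk 3->0->0->0.
Answer: (G^⊗3)[3][0] = -4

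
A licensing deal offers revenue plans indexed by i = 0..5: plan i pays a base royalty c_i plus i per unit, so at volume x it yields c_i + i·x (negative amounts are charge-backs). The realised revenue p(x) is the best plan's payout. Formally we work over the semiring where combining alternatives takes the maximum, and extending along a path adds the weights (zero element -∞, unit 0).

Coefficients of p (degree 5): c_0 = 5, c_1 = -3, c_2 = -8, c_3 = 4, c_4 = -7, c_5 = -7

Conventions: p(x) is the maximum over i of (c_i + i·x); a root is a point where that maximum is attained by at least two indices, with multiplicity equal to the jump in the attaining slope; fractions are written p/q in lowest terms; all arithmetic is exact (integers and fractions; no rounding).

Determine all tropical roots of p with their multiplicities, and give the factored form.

hull edge (i=0, c=5) to (i=3, c=4): slope -1/3, span 3
hull edge (i=3, c=4) to (i=5, c=-7): slope -11/2, span 2
Factored form: p(x) = -7 ⊗ (x ⊕ 1/3) ⊗ (x ⊕ 1/3) ⊗ (x ⊕ 1/3) ⊗ (x ⊕ 11/2) ⊗ (x ⊕ 11/2)
Answer: roots = 1/3 (mult 3), 11/2 (mult 2)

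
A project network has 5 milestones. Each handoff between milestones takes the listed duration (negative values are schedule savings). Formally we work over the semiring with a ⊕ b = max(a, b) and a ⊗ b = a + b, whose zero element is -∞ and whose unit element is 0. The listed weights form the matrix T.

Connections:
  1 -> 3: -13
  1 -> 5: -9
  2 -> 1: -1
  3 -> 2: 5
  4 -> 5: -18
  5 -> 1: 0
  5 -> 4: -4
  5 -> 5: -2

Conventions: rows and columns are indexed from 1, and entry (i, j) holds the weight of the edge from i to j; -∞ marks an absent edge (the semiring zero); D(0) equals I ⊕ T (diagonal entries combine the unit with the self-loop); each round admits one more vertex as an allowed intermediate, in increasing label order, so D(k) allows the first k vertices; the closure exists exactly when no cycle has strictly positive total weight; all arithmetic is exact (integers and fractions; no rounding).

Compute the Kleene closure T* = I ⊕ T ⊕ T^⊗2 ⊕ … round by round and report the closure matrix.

D(0):
  [0, -∞, -13, -∞, -9]
  [-1, 0, -∞, -∞, -∞]
  [-∞, 5, 0, -∞, -∞]
  [-∞, -∞, -∞, 0, -18]
  [0, -∞, -∞, -4, 0]
D(1):
  [0, -∞, -13, -∞, -9]
  [-1, 0, -14, -∞, -10]
  [-∞, 5, 0, -∞, -∞]
  [-∞, -∞, -∞, 0, -18]
  [0, -∞, -13, -4, 0]
D(2):
  [0, -∞, -13, -∞, -9]
  [-1, 0, -14, -∞, -10]
  [4, 5, 0, -∞, -5]
  [-∞, -∞, -∞, 0, -18]
  [0, -∞, -13, -4, 0]
D(3):
  [0, -8, -13, -∞, -9]
  [-1, 0, -14, -∞, -10]
  [4, 5, 0, -∞, -5]
  [-∞, -∞, -∞, 0, -18]
  [0, -8, -13, -4, 0]
D(4):
  [0, -8, -13, -∞, -9]
  [-1, 0, -14, -∞, -10]
  [4, 5, 0, -∞, -5]
  [-∞, -∞, -∞, 0, -18]
  [0, -8, -13, -4, 0]
D(5):
  [0, -8, -13, -13, -9]
  [-1, 0, -14, -14, -10]
  [4, 5, 0, -9, -5]
  [-18, -26, -31, 0, -18]
  [0, -8, -13, -4, 0]
Answer: T* = [[0, -8, -13, -13, -9], [-1, 0, -14, -14, -10], [4, 5, 0, -9, -5], [-18, -26, -31, 0, -18], [0, -8, -13, -4, 0]]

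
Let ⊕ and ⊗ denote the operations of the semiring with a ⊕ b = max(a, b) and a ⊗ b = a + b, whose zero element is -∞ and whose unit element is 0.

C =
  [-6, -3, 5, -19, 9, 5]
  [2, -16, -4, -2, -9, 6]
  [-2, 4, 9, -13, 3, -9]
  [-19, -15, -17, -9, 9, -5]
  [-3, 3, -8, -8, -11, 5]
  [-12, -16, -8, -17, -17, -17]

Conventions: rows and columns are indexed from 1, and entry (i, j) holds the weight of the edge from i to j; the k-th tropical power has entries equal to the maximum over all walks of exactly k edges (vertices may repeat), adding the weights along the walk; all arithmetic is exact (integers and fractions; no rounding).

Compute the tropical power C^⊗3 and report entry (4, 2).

C^⊗2:
  [6, 12, 14, 1, 8, 14]
  [-4, 0, 7, -11, 11, 7]
  [7, 13, 18, 2, 12, 10]
  [6, 12, 1, 1, 0, 14]
  [5, -4, 2, 1, 6, 9]
  [-10, -4, 1, -18, -3, -7]
C^⊗3:
  [14, 18, 23, 10, 17, 18]
  [8, 14, 16, 3, 10, 16]
  [16, 22, 27, 11, 21, 19]
  [14, 5, 11, 10, 15, 18]
  [3, 9, 11, -2, 14, 11]
  [-1, 5, 10, -6, 4, 2]
Key observation: the optimum is the walk 4->5->3->2, with weight 9 + (-8) + 4 = 5.
Optimal value attained by: walk 4->5->3->2.
Answer: (C^⊗3)[4][2] = 5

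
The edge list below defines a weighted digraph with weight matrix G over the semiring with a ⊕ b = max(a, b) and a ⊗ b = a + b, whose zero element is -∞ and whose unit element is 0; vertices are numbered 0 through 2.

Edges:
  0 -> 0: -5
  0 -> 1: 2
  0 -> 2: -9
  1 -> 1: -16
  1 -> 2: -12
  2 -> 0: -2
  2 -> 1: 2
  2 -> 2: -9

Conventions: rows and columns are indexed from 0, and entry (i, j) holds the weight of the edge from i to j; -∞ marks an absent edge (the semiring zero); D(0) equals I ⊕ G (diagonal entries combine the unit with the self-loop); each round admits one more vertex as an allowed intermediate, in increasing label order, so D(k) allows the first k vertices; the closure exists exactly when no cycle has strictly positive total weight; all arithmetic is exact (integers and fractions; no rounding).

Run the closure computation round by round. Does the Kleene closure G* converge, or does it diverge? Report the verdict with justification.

D(0):
  [0, 2, -9]
  [-∞, 0, -12]
  [-2, 2, 0]
D(1):
  [0, 2, -9]
  [-∞, 0, -12]
  [-2, 2, 0]
D(2):
  [0, 2, -9]
  [-∞, 0, -12]
  [-2, 2, 0]
D(3):
  [0, 2, -9]
  [-14, 0, -12]
  [-2, 2, 0]
Key observation: every diagonal entry stays at the unit through all rounds, so no improving cycle exists.
Answer: CONVERGES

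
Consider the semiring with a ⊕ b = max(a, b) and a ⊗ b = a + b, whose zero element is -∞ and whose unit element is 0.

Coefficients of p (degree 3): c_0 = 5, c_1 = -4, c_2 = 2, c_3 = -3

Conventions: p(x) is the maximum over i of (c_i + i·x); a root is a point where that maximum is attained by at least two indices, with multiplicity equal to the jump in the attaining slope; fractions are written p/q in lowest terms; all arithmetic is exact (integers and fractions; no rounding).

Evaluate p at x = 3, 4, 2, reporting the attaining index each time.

p(3) = max(5+0·3=5, -4+1·3=-1, 2+2·3=8, -3+3·3=6) = 8 (attained by i=2)
p(4) = max(5+0·4=5, -4+1·4=0, 2+2·4=10, -3+3·4=9) = 10 (attained by i=2)
p(2) = max(5+0·2=5, -4+1·2=-2, 2+2·2=6, -3+3·2=3) = 6 (attained by i=2)
Answer: p(3) = 8; p(4) = 10; p(2) = 6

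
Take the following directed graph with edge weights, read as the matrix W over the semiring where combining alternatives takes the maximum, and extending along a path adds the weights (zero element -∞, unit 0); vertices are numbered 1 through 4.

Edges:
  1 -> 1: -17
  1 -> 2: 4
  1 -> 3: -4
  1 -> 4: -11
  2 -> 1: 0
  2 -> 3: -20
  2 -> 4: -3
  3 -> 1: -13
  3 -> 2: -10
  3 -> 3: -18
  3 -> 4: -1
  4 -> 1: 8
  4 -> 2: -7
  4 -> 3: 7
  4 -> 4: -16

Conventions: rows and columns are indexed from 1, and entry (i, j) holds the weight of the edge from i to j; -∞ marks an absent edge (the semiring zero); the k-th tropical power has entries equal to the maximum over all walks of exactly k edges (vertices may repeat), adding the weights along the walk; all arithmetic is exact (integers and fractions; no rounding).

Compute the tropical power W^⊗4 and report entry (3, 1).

W^⊗2:
  [4, -13, -4, 1]
  [5, 4, 4, -11]
  [7, -8, 6, -13]
  [-6, 12, 4, 6]
W^⊗3:
  [9, 8, 8, -5]
  [4, 9, 1, 3]
  [-5, 11, 3, 5]
  [14, -1, 13, 9]
W^⊗4:
  [8, 13, 5, 7]
  [11, 8, 10, 6]
  [13, -1, 12, 8]
  [17, 18, 16, 12]
Key observation: the optimum is the walk 3->4->3->4->1, with weight (-1) + 7 + (-1) + 8 = 13.
Optimal value attained by: walk 3->4->3->4->1.
Answer: (W^⊗4)[3][1] = 13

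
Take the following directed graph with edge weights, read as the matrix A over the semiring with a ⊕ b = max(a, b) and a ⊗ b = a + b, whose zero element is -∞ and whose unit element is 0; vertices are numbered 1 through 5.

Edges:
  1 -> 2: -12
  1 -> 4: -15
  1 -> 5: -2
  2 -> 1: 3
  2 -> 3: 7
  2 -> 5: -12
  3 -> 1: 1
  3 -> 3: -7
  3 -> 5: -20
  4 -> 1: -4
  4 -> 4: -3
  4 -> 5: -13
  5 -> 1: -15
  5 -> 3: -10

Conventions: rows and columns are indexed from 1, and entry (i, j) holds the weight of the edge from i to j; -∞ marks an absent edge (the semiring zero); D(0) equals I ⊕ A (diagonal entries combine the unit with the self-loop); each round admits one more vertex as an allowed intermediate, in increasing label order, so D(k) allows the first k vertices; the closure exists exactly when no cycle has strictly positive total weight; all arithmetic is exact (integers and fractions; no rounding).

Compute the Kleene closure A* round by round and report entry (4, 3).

D(0):
  [0, -12, -∞, -15, -2]
  [3, 0, 7, -∞, -12]
  [1, -∞, 0, -∞, -20]
  [-4, -∞, -∞, 0, -13]
  [-15, -∞, -10, -∞, 0]
D(1):
  [0, -12, -∞, -15, -2]
  [3, 0, 7, -12, 1]
  [1, -11, 0, -14, -1]
  [-4, -16, -∞, 0, -6]
  [-15, -27, -10, -30, 0]
D(2):
  [0, -12, -5, -15, -2]
  [3, 0, 7, -12, 1]
  [1, -11, 0, -14, -1]
  [-4, -16, -9, 0, -6]
  [-15, -27, -10, -30, 0]
D(3):
  [0, -12, -5, -15, -2]
  [8, 0, 7, -7, 6]
  [1, -11, 0, -14, -1]
  [-4, -16, -9, 0, -6]
  [-9, -21, -10, -24, 0]
D(4):
  [0, -12, -5, -15, -2]
  [8, 0, 7, -7, 6]
  [1, -11, 0, -14, -1]
  [-4, -16, -9, 0, -6]
  [-9, -21, -10, -24, 0]
D(5):
  [0, -12, -5, -15, -2]
  [8, 0, 7, -7, 6]
  [1, -11, 0, -14, -1]
  [-4, -16, -9, 0, -6]
  [-9, -21, -10, -24, 0]
Answer: A*[4][3] = -9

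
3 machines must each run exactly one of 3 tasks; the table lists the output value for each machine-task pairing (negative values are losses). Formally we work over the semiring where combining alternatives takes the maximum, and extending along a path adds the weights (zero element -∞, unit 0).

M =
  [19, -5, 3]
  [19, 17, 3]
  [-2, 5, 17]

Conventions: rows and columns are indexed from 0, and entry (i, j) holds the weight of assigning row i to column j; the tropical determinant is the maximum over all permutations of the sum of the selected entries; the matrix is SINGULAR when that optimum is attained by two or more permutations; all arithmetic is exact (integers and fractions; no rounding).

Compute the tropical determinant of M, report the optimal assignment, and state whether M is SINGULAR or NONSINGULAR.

σ = (0, 1, 2): 19 + 17 + 17 = 53
σ = (0, 2, 1): 19 + 3 + 5 = 27
σ = (1, 0, 2): (-5) + 19 + 17 = 31
σ = (1, 2, 0): (-5) + 3 + (-2) = -4
σ = (2, 0, 1): 3 + 19 + 5 = 27
σ = (2, 1, 0): 3 + 17 + (-2) = 18
Optimal value attained by: σ = (0, 1, 2).
Answer: det⊕(M) = 53; verdict: NONSINGULAR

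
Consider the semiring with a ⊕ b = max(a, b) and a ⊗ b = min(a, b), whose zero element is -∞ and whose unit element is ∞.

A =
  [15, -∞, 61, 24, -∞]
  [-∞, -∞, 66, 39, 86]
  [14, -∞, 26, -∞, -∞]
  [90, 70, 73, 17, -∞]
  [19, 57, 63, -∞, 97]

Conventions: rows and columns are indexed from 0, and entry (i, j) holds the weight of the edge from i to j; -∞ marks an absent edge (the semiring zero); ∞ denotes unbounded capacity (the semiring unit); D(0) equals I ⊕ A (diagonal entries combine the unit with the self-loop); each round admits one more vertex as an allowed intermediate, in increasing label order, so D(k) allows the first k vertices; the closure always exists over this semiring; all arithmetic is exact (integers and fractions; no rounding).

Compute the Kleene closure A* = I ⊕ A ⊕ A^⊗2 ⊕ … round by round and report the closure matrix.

D(0):
  [∞, -∞, 61, 24, -∞]
  [-∞, ∞, 66, 39, 86]
  [14, -∞, ∞, -∞, -∞]
  [90, 70, 73, ∞, -∞]
  [19, 57, 63, -∞, ∞]
D(1):
  [∞, -∞, 61, 24, -∞]
  [-∞, ∞, 66, 39, 86]
  [14, -∞, ∞, 14, -∞]
  [90, 70, 73, ∞, -∞]
  [19, 57, 63, 19, ∞]
D(2):
  [∞, -∞, 61, 24, -∞]
  [-∞, ∞, 66, 39, 86]
  [14, -∞, ∞, 14, -∞]
  [90, 70, 73, ∞, 70]
  [19, 57, 63, 39, ∞]
D(3):
  [∞, -∞, 61, 24, -∞]
  [14, ∞, 66, 39, 86]
  [14, -∞, ∞, 14, -∞]
  [90, 70, 73, ∞, 70]
  [19, 57, 63, 39, ∞]
D(4):
  [∞, 24, 61, 24, 24]
  [39, ∞, 66, 39, 86]
  [14, 14, ∞, 14, 14]
  [90, 70, 73, ∞, 70]
  [39, 57, 63, 39, ∞]
D(5):
  [∞, 24, 61, 24, 24]
  [39, ∞, 66, 39, 86]
  [14, 14, ∞, 14, 14]
  [90, 70, 73, ∞, 70]
  [39, 57, 63, 39, ∞]
Answer: A* = [[∞, 24, 61, 24, 24], [39, ∞, 66, 39, 86], [14, 14, ∞, 14, 14], [90, 70, 73, ∞, 70], [39, 57, 63, 39, ∞]]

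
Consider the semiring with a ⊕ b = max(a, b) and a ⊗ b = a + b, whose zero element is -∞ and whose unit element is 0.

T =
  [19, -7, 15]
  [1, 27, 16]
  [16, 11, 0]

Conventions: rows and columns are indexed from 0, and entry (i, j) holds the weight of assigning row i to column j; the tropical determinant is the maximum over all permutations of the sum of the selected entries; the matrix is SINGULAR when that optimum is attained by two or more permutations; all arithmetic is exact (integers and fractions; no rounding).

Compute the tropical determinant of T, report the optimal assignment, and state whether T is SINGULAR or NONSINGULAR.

σ = (0, 1, 2): 19 + 27 + 0 = 46
σ = (0, 2, 1): 19 + 16 + 11 = 46
σ = (1, 0, 2): (-7) + 1 + 0 = -6
σ = (1, 2, 0): (-7) + 16 + 16 = 25
σ = (2, 0, 1): 15 + 1 + 11 = 27
σ = (2, 1, 0): 15 + 27 + 16 = 58
Optimal value attained by: σ = (2, 1, 0).
Answer: det⊕(T) = 58; verdict: NONSINGULAR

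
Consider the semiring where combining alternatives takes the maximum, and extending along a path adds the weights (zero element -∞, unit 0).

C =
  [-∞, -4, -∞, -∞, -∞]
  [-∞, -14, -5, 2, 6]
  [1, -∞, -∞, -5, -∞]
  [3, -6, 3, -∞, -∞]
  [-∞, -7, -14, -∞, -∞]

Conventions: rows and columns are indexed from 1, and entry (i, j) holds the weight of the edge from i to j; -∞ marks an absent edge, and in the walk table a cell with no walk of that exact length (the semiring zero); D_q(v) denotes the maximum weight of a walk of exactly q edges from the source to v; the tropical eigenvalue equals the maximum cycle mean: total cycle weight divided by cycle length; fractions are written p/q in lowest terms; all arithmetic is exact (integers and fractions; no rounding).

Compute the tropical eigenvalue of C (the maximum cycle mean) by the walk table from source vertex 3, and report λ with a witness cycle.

q=0: [-∞, -∞, 0, -∞, -∞]
q=1: [1, -∞, -∞, -5, -∞]
q=2: [-2, -3, -2, -∞, -∞]
q=3: [-1, -6, -8, -1, 3]
q=4: [2, -4, 2, -4, 0]
q=5: [3, -2, -1, -2, 2]
Optimal cycle mean attained by: cycle 1->2->4->3->1, total (-4) + 2 + 3 + 1, length 4.
Answer: λ = 1/2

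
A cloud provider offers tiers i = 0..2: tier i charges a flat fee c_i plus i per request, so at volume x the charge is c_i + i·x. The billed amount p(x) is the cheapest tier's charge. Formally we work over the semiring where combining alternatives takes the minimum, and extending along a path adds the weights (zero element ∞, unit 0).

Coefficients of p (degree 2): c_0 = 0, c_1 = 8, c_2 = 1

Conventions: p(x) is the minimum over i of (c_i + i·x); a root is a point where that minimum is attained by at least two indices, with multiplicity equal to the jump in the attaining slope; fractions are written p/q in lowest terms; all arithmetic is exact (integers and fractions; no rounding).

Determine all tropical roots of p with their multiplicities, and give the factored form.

hull edge (i=0, c=0) to (i=2, c=1): slope 1/2, span 2
Factored form: p(x) = 1 ⊗ (x ⊕ (-1/2)) ⊗ (x ⊕ (-1/2))
Answer: roots = -1/2 (mult 2)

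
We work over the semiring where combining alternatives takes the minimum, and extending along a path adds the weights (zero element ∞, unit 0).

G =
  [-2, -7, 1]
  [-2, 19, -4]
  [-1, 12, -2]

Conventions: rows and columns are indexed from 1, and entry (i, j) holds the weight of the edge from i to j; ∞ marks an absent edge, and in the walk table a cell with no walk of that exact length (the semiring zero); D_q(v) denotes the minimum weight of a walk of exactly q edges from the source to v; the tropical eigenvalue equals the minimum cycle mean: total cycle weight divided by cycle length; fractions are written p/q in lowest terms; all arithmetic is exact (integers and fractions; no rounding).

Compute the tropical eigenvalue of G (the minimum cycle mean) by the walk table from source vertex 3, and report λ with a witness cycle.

q=0: [∞, ∞, 0]
q=1: [-1, 12, -2]
q=2: [-3, -8, -4]
q=3: [-10, -10, -12]
Optimal cycle mean attained by: cycle 1->2->1, total (-7) + (-2), length 2.
Answer: λ = -9/2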